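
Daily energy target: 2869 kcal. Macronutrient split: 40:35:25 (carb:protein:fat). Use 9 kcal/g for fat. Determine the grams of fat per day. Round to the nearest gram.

Fat energy = 25% × 2869 = 717.25 kcal.
At 9 kcal/g: 717.25 ÷ 9 = 79.6944 g.

80 g/day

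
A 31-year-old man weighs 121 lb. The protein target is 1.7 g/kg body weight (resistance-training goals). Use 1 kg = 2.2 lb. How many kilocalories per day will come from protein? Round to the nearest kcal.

374 kcal/day

Weight in kg = 121 ÷ 2.2 = 55 kg.
Protein = 1.7 g/kg × 55 kg = 93.5 g/day.
Protein energy = 93.5 g × 4 kcal/g = 374 kcal/day.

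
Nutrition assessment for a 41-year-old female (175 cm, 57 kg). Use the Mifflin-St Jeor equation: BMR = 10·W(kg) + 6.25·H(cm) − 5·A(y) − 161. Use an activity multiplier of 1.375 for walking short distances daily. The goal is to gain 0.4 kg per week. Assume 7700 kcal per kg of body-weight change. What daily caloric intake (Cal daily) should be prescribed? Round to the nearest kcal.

2224 Cal daily

Mifflin-St Jeor (female): BMR = 10(57) + 6.25(175) − 5(41) − 161 = 570 + 1093.75 − 205 − 161 = 1297.75 kcal/day.
TEE = 1297.75 × 1.375 = 1784.4063 kcal/day.
Required daily surplus = 0.4 × 7700 ÷ 7 = 440 kcal/day.
Target intake = 1784.4063 + 440 = 2224.4063 kcal/day.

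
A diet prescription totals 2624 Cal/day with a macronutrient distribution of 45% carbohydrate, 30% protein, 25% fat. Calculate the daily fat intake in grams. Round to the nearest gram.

Fat energy = 25% × 2624 = 656 kcal.
At 9 kcal/g: 656 ÷ 9 = 72.8889 g.

73 g/day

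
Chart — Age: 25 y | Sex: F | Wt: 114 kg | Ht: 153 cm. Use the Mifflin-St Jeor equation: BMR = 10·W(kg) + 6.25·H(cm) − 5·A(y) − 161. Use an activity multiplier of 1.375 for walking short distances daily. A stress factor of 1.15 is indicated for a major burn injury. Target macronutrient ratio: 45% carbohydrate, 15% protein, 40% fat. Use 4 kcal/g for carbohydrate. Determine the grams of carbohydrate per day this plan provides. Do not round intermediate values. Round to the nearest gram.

322 g/day

Mifflin-St Jeor (female): BMR = 10(114) + 6.25(153) − 5(25) − 161 = 1140 + 956.25 − 125 − 161 = 1810.25 kcal/day.
TEE = 1810.25 × 1.375 = 2489.0938 kcal/day.
With stress factor 1.15: 2489.0938 × 1.15 = 2862.4578 kcal/day.
Carbohydrate energy = 45% × 2862.4578 = 1288.106 kcal.
Carbohydrate = 1288.106 ÷ 4 kcal/g = 322.0265 g.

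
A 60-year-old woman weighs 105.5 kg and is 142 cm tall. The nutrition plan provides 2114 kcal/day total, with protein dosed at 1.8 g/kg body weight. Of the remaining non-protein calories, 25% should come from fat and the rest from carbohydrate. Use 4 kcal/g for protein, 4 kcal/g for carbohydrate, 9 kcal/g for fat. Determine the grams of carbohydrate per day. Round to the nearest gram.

Protein = 1.8 × 105.5 = 189.9 g → 189.9 × 4 = 759.6 kcal.
Non-protein calories = 2114 − 759.6 = 1354.4 kcal.
Fat: 25% × 1354.4 = 338.6 kcal; carbohydrate: 1015.8 kcal.
Carbohydrate: 1015.8 kcal ÷ 4 kcal/g = 253.95 g.

254 g/day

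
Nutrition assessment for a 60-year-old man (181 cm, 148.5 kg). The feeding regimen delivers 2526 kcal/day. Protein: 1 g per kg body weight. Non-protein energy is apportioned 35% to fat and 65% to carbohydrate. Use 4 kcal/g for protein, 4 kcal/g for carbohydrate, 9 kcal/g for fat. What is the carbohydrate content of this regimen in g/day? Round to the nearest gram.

314 g/day

Protein = 1 × 148.5 = 148.5 g → 148.5 × 4 = 594 kcal.
Non-protein calories = 2526 − 594 = 1932 kcal.
Fat: 35% × 1932 = 676.2 kcal; carbohydrate: 1255.8 kcal.
Carbohydrate: 1255.8 kcal ÷ 4 kcal/g = 313.95 g.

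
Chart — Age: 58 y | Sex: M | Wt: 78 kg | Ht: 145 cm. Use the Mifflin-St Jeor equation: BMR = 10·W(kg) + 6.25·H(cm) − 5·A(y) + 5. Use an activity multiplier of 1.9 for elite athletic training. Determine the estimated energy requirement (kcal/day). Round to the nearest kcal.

2662 kcal/day

Mifflin-St Jeor (male): BMR = 10(78) + 6.25(145) − 5(58) + 5 = 780 + 906.25 − 290 + 5 = 1401.25 kcal/day.
TEE = BMR × activity factor = 1401.25 × 1.9 = 2662.375 kcal/day.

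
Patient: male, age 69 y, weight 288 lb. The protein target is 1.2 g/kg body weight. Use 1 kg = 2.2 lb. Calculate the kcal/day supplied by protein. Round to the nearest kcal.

Weight in kg = 288 ÷ 2.2 = 130.9091 kg.
Protein = 1.2 g/kg × 130.9091 kg = 157.0909 g/day.
Protein energy = 157.0909 g × 4 kcal/g = 628.3636 kcal/day.

628 kcal/day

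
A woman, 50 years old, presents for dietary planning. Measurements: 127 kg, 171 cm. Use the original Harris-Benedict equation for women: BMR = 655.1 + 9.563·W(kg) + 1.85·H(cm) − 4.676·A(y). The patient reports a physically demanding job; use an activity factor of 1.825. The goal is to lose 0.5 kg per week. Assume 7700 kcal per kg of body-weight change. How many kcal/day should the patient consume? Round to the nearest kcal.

Harris-Benedict: BMR = 655.1 + 9.563(127) + 1.85(171) − 4.676(50) = 1952.151 kcal/day.
TEE = 1952.151 × 1.825 = 3562.6756 kcal/day.
Required daily deficit = 0.5 × 7700 ÷ 7 = 550 kcal/day.
Target intake = 3562.6756 − 550 = 3012.6756 kcal/day.

3013 kcal/day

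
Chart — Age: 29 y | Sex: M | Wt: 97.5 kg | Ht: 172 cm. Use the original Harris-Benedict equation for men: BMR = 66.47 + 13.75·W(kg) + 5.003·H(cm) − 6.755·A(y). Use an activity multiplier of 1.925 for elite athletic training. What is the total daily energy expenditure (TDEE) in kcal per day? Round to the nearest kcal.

Harris-Benedict: BMR = 66.47 + 13.75(97.5) + 5.003(172) − 6.755(29) = 2071.716 kcal/day.
TEE = BMR × activity factor = 2071.716 × 1.925 = 3988.0533 kcal/day.

3988 kcal per day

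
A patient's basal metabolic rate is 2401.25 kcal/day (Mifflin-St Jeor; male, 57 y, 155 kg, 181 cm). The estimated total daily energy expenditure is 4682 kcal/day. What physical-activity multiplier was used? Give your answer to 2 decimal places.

1.95

Activity factor = TEE ÷ BMR = 4682 ÷ 2401.25 = 1.95.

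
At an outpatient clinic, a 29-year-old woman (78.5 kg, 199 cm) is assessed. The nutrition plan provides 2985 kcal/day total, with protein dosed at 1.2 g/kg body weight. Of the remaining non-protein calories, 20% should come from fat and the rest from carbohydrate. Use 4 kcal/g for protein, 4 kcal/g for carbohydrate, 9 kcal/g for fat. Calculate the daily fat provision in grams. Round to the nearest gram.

Protein = 1.2 × 78.5 = 94.2 g → 94.2 × 4 = 376.8 kcal.
Non-protein calories = 2985 − 376.8 = 2608.2 kcal.
Fat: 20% × 2608.2 = 521.64 kcal; carbohydrate: 2086.56 kcal.
Fat: 521.64 kcal ÷ 9 kcal/g = 57.96 g.

58 g/day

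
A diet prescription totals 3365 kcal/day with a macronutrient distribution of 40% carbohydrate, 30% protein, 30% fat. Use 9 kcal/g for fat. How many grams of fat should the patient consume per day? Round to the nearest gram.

112 g/day

Fat energy = 30% × 3365 = 1009.5 kcal.
At 9 kcal/g: 1009.5 ÷ 9 = 112.1667 g.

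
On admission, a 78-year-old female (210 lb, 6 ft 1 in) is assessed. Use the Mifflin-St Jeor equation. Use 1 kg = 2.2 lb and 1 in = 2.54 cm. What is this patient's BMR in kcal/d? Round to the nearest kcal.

Convert to metric: weight = 210 ÷ 2.2 = 95.4545 kg; height = (6×12 + 1) × 2.54 = 73 × 2.54 = 185.42 cm.
Mifflin-St Jeor (female): BMR = 10(95.4545) + 6.25(185.42) − 5(78) − 161 = 954.5455 + 1158.875 − 390 − 161 = 1562.4205 kcal/day.

1562 kcal/d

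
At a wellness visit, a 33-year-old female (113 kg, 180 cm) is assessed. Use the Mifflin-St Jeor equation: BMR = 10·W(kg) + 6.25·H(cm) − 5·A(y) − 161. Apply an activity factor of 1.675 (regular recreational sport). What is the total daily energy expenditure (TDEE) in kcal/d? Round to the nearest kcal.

3231 kcal/d

Mifflin-St Jeor (female): BMR = 10(113) + 6.25(180) − 5(33) − 161 = 1130 + 1125 − 165 − 161 = 1929 kcal/day.
TEE = BMR × activity factor = 1929 × 1.675 = 3231.075 kcal/day.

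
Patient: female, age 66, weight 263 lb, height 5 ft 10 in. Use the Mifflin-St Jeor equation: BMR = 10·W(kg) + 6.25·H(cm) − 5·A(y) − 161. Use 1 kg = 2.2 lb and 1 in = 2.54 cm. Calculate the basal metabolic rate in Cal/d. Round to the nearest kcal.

Convert to metric: weight = 263 ÷ 2.2 = 119.5455 kg; height = (5×12 + 10) × 2.54 = 70 × 2.54 = 177.8 cm.
Mifflin-St Jeor (female): BMR = 10(119.5455) + 6.25(177.8) − 5(66) − 161 = 1195.4545 + 1111.25 − 330 − 161 = 1815.7045 kcal/day.

1816 Cal/d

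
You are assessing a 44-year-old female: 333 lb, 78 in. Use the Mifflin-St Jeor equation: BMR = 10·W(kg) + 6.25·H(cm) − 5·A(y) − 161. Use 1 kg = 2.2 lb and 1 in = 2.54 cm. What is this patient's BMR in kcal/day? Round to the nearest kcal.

2371 kcal/day

Convert to metric: weight = 333 ÷ 2.2 = 151.3636 kg; height = 78 × 2.54 = 198.12 cm.
Mifflin-St Jeor (female): BMR = 10(151.3636) + 6.25(198.12) − 5(44) − 161 = 1513.6364 + 1238.25 − 220 − 161 = 2370.8864 kcal/day.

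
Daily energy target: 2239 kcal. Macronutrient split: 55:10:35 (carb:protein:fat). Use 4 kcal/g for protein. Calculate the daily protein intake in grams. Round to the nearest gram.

Protein energy = 10% × 2239 = 223.9 kcal.
At 4 kcal/g: 223.9 ÷ 4 = 55.975 g.

56 g/day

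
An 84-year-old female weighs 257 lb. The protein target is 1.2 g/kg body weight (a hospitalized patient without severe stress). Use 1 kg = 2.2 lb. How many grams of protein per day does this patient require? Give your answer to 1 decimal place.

Weight in kg = 257 ÷ 2.2 = 116.8182 kg.
Protein = 1.2 g/kg × 116.8182 kg = 140.1818 g/day.

140.2 g/day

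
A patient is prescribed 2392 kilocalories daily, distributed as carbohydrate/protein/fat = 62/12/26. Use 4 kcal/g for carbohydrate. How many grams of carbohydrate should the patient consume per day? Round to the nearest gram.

371 g/day

Carbohydrate energy = 62% × 2392 = 1483.04 kcal.
At 4 kcal/g: 1483.04 ÷ 4 = 370.76 g.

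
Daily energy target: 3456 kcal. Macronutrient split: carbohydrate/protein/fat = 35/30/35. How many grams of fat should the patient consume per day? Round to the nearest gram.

134 g/day

Fat energy = 35% × 3456 = 1209.6 kcal.
At 9 kcal/g: 1209.6 ÷ 9 = 134.4 g.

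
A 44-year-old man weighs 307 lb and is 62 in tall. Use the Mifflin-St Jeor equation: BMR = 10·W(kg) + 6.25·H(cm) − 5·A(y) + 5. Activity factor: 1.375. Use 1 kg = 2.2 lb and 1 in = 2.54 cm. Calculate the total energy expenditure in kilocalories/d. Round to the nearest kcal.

Convert to metric: weight = 307 ÷ 2.2 = 139.5455 kg; height = 62 × 2.54 = 157.48 cm.
Mifflin-St Jeor (male): BMR = 10(139.5455) + 6.25(157.48) − 5(44) + 5 = 1395.4545 + 984.25 − 220 + 5 = 2164.7045 kcal/day.
TEE = BMR × activity factor = 2164.7045 × 1.375 = 2976.4687 kcal/day.

2976 kilocalories/d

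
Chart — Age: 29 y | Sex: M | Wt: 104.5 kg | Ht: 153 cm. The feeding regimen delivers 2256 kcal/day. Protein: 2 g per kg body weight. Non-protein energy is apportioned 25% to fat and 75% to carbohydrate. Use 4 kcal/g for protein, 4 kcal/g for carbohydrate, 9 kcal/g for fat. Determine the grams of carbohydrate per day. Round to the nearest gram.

Protein = 2 × 104.5 = 209 g → 209 × 4 = 836 kcal.
Non-protein calories = 2256 − 836 = 1420 kcal.
Fat: 25% × 1420 = 355 kcal; carbohydrate: 1065 kcal.
Carbohydrate: 1065 kcal ÷ 4 kcal/g = 266.25 g.

266 g/day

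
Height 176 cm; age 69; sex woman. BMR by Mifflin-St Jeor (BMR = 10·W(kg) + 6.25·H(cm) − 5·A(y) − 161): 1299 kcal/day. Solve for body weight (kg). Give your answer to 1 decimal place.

1299 = 10·W + 6.25(176) − 5(69) − 161
10·W = 1299 − 594 = 705, so W = 70.5 kg.

70.5 kg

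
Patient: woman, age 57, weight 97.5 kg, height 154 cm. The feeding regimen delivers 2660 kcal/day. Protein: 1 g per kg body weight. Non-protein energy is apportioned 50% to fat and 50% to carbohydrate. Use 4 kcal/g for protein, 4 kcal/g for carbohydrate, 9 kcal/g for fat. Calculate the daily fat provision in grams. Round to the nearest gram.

Protein = 1 × 97.5 = 97.5 g → 97.5 × 4 = 390 kcal.
Non-protein calories = 2660 − 390 = 2270 kcal.
Fat: 50% × 2270 = 1135 kcal; carbohydrate: 1135 kcal.
Fat: 1135 kcal ÷ 9 kcal/g = 126.1111 g.

126 g/day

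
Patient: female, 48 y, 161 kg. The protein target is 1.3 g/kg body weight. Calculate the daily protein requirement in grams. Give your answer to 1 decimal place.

Protein = 1.3 g/kg × 161 kg = 209.3 g/day.

209.3 g/day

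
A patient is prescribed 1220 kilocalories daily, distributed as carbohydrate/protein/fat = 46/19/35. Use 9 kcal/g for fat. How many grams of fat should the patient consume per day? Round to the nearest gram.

Fat energy = 35% × 1220 = 427 kcal.
At 9 kcal/g: 427 ÷ 9 = 47.4444 g.

47 g/day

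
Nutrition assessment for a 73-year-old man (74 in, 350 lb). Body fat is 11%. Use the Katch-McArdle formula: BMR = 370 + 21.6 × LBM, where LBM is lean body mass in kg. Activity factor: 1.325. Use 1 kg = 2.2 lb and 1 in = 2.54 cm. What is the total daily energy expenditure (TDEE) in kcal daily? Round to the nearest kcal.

4543 kcal daily

Convert to metric: weight = 350 ÷ 2.2 = 159.0909 kg; height = 74 × 2.54 = 187.96 cm.
LBM = 159.0909 × (1 − 0.11) = 141.5909 kg. Katch-McArdle: BMR = 370 + 21.6 × 141.5909 = 3428.3636 kcal/day.
TEE = BMR × activity factor = 3428.3636 × 1.325 = 4542.5818 kcal/day.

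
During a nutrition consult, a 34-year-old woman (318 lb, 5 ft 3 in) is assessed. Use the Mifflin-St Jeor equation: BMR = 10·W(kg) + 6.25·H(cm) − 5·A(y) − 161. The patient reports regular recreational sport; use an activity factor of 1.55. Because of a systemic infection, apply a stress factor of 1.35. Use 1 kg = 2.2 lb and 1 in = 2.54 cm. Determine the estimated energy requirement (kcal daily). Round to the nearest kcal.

Convert to metric: weight = 318 ÷ 2.2 = 144.5455 kg; height = (5×12 + 3) × 2.54 = 63 × 2.54 = 160.02 cm.
Mifflin-St Jeor (female): BMR = 10(144.5455) + 6.25(160.02) − 5(34) − 161 = 1445.4545 + 1000.125 − 170 − 161 = 2114.5795 kcal/day.
TEE = BMR × activity factor = 2114.5795 × 1.55 = 3277.5983 kcal/day.
Apply stress factor: 3277.5983 × 1.35 = 4424.7577 kcal/day.

4425 kcal daily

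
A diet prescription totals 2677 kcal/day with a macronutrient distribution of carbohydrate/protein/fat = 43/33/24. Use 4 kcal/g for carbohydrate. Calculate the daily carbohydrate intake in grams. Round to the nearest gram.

288 g/day

Carbohydrate energy = 43% × 2677 = 1151.11 kcal.
At 4 kcal/g: 1151.11 ÷ 4 = 287.7775 g.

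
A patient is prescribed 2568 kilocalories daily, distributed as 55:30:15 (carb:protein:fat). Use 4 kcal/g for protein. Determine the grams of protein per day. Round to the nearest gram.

193 g/day

Protein energy = 30% × 2568 = 770.4 kcal.
At 4 kcal/g: 770.4 ÷ 4 = 192.6 g.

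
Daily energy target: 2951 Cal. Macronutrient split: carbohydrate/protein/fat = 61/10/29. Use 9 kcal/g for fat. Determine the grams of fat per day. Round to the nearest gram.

95 g/day

Fat energy = 29% × 2951 = 855.79 kcal.
At 9 kcal/g: 855.79 ÷ 9 = 95.0878 g.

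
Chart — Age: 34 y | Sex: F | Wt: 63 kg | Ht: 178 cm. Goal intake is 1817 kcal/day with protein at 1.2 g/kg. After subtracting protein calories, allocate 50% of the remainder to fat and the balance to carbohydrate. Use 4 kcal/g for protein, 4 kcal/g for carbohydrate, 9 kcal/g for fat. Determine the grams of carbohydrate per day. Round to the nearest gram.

189 g/day

Protein = 1.2 × 63 = 75.6 g → 75.6 × 4 = 302.4 kcal.
Non-protein calories = 1817 − 302.4 = 1514.6 kcal.
Fat: 50% × 1514.6 = 757.3 kcal; carbohydrate: 757.3 kcal.
Carbohydrate: 757.3 kcal ÷ 4 kcal/g = 189.325 g.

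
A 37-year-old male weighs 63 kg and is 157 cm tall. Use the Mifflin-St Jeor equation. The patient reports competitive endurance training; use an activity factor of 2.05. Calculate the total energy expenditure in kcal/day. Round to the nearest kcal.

2934 kcal/day

Mifflin-St Jeor (male): BMR = 10(63) + 6.25(157) − 5(37) + 5 = 630 + 981.25 − 185 + 5 = 1431.25 kcal/day.
TEE = BMR × activity factor = 1431.25 × 2.05 = 2934.0625 kcal/day.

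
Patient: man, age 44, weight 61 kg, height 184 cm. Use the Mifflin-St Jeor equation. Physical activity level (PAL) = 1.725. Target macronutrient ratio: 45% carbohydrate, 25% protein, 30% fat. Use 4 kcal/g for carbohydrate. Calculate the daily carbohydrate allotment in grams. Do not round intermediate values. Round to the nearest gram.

300 g/day

Mifflin-St Jeor (male): BMR = 10(61) + 6.25(184) − 5(44) + 5 = 610 + 1150 − 220 + 5 = 1545 kcal/day.
TEE = 1545 × 1.725 = 2665.125 kcal/day.
Carbohydrate energy = 45% × 2665.125 = 1199.3063 kcal.
Carbohydrate = 1199.3063 ÷ 4 kcal/g = 299.8266 g.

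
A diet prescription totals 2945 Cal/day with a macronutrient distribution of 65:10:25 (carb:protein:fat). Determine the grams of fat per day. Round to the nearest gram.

Fat energy = 25% × 2945 = 736.25 kcal.
At 9 kcal/g: 736.25 ÷ 9 = 81.8056 g.

82 g/day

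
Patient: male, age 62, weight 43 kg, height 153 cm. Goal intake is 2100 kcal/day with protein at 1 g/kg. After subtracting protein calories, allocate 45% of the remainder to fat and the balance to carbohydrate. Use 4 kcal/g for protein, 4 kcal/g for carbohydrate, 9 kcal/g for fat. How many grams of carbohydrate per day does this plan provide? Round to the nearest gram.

265 g/day

Protein = 1 × 43 = 43 g → 43 × 4 = 172 kcal.
Non-protein calories = 2100 − 172 = 1928 kcal.
Fat: 45% × 1928 = 867.6 kcal; carbohydrate: 1060.4 kcal.
Carbohydrate: 1060.4 kcal ÷ 4 kcal/g = 265.1 g.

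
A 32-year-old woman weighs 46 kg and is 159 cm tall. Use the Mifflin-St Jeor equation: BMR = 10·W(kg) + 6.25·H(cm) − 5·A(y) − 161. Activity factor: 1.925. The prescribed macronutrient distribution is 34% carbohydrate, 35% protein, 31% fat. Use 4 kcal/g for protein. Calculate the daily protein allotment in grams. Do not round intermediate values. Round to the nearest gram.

191 g/day

Mifflin-St Jeor (female): BMR = 10(46) + 6.25(159) − 5(32) − 161 = 460 + 993.75 − 160 − 161 = 1132.75 kcal/day.
TEE = 1132.75 × 1.925 = 2180.5438 kcal/day.
Protein energy = 35% × 2180.5438 = 763.1903 kcal.
Protein = 763.1903 ÷ 4 kcal/g = 190.7976 g.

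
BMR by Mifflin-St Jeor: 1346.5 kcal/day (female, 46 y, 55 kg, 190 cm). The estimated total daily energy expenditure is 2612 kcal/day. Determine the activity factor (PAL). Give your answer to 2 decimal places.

Activity factor = TEE ÷ BMR = 2612 ÷ 1346.5 = 1.94.

1.94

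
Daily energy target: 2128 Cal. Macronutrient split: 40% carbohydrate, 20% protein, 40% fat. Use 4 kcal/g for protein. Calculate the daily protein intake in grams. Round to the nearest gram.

106 g/day

Protein energy = 20% × 2128 = 425.6 kcal.
At 4 kcal/g: 425.6 ÷ 4 = 106.4 g.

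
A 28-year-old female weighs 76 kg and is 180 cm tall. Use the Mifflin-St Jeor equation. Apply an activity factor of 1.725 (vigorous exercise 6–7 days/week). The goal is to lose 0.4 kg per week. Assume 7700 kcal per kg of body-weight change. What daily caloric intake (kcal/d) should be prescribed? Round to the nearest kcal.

Mifflin-St Jeor (female): BMR = 10(76) + 6.25(180) − 5(28) − 161 = 760 + 1125 − 140 − 161 = 1584 kcal/day.
TEE = 1584 × 1.725 = 2732.4 kcal/day.
Required daily deficit = 0.4 × 7700 ÷ 7 = 440 kcal/day.
Target intake = 2732.4 − 440 = 2292.4 kcal/day.

2292 kcal/d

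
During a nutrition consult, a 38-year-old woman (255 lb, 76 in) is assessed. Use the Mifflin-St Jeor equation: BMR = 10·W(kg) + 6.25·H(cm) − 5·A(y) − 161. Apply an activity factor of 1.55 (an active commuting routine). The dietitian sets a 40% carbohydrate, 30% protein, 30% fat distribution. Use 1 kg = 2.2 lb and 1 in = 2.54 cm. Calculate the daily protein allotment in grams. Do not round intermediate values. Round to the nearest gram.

Convert to metric: weight = 255 ÷ 2.2 = 115.9091 kg; height = 76 × 2.54 = 193.04 cm.
Mifflin-St Jeor (female): BMR = 10(115.9091) + 6.25(193.04) − 5(38) − 161 = 1159.0909 + 1206.5 − 190 − 161 = 2014.5909 kcal/day.
TEE = 2014.5909 × 1.55 = 3122.6159 kcal/day.
Protein energy = 30% × 3122.6159 = 936.7848 kcal.
Protein = 936.7848 ÷ 4 kcal/g = 234.1962 g.

234 g/day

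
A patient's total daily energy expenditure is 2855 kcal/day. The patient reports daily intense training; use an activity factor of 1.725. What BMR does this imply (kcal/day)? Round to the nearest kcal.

1655 kcal/day

BMR = TEE ÷ activity factor = 2855 ÷ 1.725 = 1655.0725 kcal/day.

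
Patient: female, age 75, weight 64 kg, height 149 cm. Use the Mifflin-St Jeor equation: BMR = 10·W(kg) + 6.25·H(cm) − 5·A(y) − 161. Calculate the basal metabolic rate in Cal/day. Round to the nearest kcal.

1035 Cal/day

Mifflin-St Jeor (female): BMR = 10(64) + 6.25(149) − 5(75) − 161 = 640 + 931.25 − 375 − 161 = 1035.25 kcal/day.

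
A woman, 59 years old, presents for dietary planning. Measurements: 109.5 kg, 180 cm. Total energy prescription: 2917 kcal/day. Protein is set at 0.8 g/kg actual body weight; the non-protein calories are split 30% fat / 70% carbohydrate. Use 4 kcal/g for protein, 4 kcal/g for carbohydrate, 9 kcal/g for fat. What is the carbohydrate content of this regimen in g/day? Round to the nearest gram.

Protein = 0.8 × 109.5 = 87.6 g → 87.6 × 4 = 350.4 kcal.
Non-protein calories = 2917 − 350.4 = 2566.6 kcal.
Fat: 30% × 2566.6 = 769.98 kcal; carbohydrate: 1796.62 kcal.
Carbohydrate: 1796.62 kcal ÷ 4 kcal/g = 449.155 g.

449 g/day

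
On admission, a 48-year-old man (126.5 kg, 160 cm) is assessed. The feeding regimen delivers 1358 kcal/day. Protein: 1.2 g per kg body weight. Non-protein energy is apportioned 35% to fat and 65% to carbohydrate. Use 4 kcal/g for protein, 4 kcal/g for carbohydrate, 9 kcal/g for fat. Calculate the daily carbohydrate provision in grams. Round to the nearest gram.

Protein = 1.2 × 126.5 = 151.8 g → 151.8 × 4 = 607.2 kcal.
Non-protein calories = 1358 − 607.2 = 750.8 kcal.
Fat: 35% × 750.8 = 262.78 kcal; carbohydrate: 488.02 kcal.
Carbohydrate: 488.02 kcal ÷ 4 kcal/g = 122.005 g.

122 g/day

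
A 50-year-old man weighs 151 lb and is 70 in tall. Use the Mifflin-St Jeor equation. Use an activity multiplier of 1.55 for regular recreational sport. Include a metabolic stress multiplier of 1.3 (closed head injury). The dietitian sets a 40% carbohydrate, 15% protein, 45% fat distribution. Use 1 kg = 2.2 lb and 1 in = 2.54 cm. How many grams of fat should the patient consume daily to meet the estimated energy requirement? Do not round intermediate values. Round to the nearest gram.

156 g/day

Convert to metric: weight = 151 ÷ 2.2 = 68.6364 kg; height = 70 × 2.54 = 177.8 cm.
Mifflin-St Jeor (male): BMR = 10(68.6364) + 6.25(177.8) − 5(50) + 5 = 686.3636 + 1111.25 − 250 + 5 = 1552.6136 kcal/day.
TEE = 1552.6136 × 1.55 = 2406.5511 kcal/day.
With stress factor 1.3: 2406.5511 × 1.3 = 3128.5165 kcal/day.
Fat energy = 45% × 3128.5165 = 1407.8324 kcal.
Fat = 1407.8324 ÷ 9 kcal/g = 156.4258 g.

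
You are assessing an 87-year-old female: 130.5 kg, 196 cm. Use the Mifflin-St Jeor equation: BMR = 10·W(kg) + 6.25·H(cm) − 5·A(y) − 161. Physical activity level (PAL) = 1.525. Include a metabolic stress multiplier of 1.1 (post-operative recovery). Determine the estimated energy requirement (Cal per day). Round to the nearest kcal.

3244 Cal per day

Mifflin-St Jeor (female): BMR = 10(130.5) + 6.25(196) − 5(87) − 161 = 1305 + 1225 − 435 − 161 = 1934 kcal/day.
TEE = BMR × activity factor = 1934 × 1.525 = 2949.35 kcal/day.
Apply stress factor: 2949.35 × 1.1 = 3244.285 kcal/day.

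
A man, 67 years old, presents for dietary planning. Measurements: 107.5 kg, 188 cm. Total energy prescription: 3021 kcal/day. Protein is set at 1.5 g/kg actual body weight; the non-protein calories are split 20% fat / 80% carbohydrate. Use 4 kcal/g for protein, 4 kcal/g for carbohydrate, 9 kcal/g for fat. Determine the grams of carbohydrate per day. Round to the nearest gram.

475 g/day

Protein = 1.5 × 107.5 = 161.25 g → 161.25 × 4 = 645 kcal.
Non-protein calories = 3021 − 645 = 2376 kcal.
Fat: 20% × 2376 = 475.2 kcal; carbohydrate: 1900.8 kcal.
Carbohydrate: 1900.8 kcal ÷ 4 kcal/g = 475.2 g.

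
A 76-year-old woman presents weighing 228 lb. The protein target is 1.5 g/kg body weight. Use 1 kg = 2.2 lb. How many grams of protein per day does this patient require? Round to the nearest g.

Weight in kg = 228 ÷ 2.2 = 103.6364 kg.
Protein = 1.5 g/kg × 103.6364 kg = 155.4545 g/day.

155 g/day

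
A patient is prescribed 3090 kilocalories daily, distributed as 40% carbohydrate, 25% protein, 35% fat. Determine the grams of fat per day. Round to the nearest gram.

Fat energy = 35% × 3090 = 1081.5 kcal.
At 9 kcal/g: 1081.5 ÷ 9 = 120.1667 g.

120 g/day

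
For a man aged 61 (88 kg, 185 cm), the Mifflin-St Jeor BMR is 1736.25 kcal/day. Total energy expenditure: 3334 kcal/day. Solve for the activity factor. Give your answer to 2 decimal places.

1.92

Activity factor = TEE ÷ BMR = 3334 ÷ 1736.25 = 1.92.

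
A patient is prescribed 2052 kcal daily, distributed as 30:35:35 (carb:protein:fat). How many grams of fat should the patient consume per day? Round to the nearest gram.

80 g/day

Fat energy = 35% × 2052 = 718.2 kcal.
At 9 kcal/g: 718.2 ÷ 9 = 79.8 g.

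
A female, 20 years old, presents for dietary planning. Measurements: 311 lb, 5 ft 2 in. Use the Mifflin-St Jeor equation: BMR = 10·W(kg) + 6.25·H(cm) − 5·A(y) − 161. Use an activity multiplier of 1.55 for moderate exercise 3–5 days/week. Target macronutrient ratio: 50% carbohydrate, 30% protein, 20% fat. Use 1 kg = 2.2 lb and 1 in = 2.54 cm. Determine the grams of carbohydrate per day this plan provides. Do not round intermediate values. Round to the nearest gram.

414 g/day

Convert to metric: weight = 311 ÷ 2.2 = 141.3636 kg; height = (5×12 + 2) × 2.54 = 62 × 2.54 = 157.48 cm.
Mifflin-St Jeor (female): BMR = 10(141.3636) + 6.25(157.48) − 5(20) − 161 = 1413.6364 + 984.25 − 100 − 161 = 2136.8864 kcal/day.
TEE = 2136.8864 × 1.55 = 3312.1739 kcal/day.
Carbohydrate energy = 50% × 3312.1739 = 1656.0869 kcal.
Carbohydrate = 1656.0869 ÷ 4 kcal/g = 414.0217 g.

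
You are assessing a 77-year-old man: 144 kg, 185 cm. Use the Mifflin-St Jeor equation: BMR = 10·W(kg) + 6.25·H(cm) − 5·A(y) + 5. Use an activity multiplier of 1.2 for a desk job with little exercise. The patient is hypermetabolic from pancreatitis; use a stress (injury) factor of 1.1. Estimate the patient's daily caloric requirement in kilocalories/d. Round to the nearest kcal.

2925 kilocalories/d

Mifflin-St Jeor (male): BMR = 10(144) + 6.25(185) − 5(77) + 5 = 1440 + 1156.25 − 385 + 5 = 2216.25 kcal/day.
TEE = BMR × activity factor = 2216.25 × 1.2 = 2659.5 kcal/day.
Apply stress factor: 2659.5 × 1.1 = 2925.45 kcal/day.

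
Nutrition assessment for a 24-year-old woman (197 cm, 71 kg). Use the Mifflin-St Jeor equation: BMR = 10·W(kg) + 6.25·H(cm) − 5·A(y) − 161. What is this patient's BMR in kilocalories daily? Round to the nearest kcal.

1660 kilocalories daily

Mifflin-St Jeor (female): BMR = 10(71) + 6.25(197) − 5(24) − 161 = 710 + 1231.25 − 120 − 161 = 1660.25 kcal/day.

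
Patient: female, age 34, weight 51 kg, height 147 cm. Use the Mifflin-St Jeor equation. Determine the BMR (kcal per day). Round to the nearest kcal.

1098 kcal per day

Mifflin-St Jeor (female): BMR = 10(51) + 6.25(147) − 5(34) − 161 = 510 + 918.75 − 170 − 161 = 1097.75 kcal/day.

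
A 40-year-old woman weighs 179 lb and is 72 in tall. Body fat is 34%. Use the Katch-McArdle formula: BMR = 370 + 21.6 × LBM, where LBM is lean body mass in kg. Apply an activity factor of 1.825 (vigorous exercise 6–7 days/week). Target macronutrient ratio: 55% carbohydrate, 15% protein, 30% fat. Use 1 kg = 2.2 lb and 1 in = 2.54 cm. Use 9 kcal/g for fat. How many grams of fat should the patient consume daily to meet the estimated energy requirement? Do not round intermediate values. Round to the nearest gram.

Convert to metric: weight = 179 ÷ 2.2 = 81.3636 kg; height = 72 × 2.54 = 182.88 cm.
LBM = 81.3636 × (1 − 0.34) = 53.7 kg. Katch-McArdle: BMR = 370 + 21.6 × 53.7 = 1529.92 kcal/day.
TEE = 1529.92 × 1.825 = 2792.104 kcal/day.
Fat energy = 30% × 2792.104 = 837.6312 kcal.
Fat = 837.6312 ÷ 9 kcal/g = 93.0701 g.

93 g/day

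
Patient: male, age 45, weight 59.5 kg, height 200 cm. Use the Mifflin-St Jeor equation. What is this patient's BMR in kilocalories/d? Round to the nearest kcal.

1625 kilocalories/d

Mifflin-St Jeor (male): BMR = 10(59.5) + 6.25(200) − 5(45) + 5 = 595 + 1250 − 225 + 5 = 1625 kcal/day.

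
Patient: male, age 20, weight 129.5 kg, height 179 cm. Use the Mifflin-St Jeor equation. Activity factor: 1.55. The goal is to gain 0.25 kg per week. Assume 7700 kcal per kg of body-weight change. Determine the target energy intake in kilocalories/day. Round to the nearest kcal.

Mifflin-St Jeor (male): BMR = 10(129.5) + 6.25(179) − 5(20) + 5 = 1295 + 1118.75 − 100 + 5 = 2318.75 kcal/day.
TEE = 2318.75 × 1.55 = 3594.0625 kcal/day.
Required daily surplus = 0.25 × 7700 ÷ 7 = 275 kcal/day.
Target intake = 3594.0625 + 275 = 3869.0625 kcal/day.

3869 kilocalories/day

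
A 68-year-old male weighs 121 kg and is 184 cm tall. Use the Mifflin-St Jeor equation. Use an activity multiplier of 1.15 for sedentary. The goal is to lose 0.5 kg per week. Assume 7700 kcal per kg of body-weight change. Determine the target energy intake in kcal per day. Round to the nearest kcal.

Mifflin-St Jeor (male): BMR = 10(121) + 6.25(184) − 5(68) + 5 = 1210 + 1150 − 340 + 5 = 2025 kcal/day.
TEE = 2025 × 1.15 = 2328.75 kcal/day.
Required daily deficit = 0.5 × 7700 ÷ 7 = 550 kcal/day.
Target intake = 2328.75 − 550 = 1778.75 kcal/day.

1779 kcal per day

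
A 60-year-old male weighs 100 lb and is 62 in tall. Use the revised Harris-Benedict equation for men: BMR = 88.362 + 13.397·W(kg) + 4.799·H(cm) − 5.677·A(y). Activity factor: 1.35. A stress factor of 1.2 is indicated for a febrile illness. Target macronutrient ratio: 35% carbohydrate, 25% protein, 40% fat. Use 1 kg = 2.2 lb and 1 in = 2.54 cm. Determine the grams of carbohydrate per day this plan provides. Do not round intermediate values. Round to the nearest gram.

158 g/day

Convert to metric: weight = 100 ÷ 2.2 = 45.4545 kg; height = 62 × 2.54 = 157.48 cm.
Harris-Benedict: BMR = 88.362 + 13.397(45.4545) + 4.799(157.48) − 5.677(60) = 1112.4431 kcal/day.
TEE = 1112.4431 × 1.35 = 1501.7981 kcal/day.
With stress factor 1.2: 1501.7981 × 1.2 = 1802.1578 kcal/day.
Carbohydrate energy = 35% × 1802.1578 = 630.7552 kcal.
Carbohydrate = 630.7552 ÷ 4 kcal/g = 157.6888 g.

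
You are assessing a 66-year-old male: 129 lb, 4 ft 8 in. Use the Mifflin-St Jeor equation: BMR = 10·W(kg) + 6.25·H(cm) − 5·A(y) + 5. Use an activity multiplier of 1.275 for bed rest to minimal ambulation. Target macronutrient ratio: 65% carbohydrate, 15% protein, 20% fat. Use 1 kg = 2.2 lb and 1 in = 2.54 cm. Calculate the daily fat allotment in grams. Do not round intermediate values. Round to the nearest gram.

33 g/day

Convert to metric: weight = 129 ÷ 2.2 = 58.6364 kg; height = (4×12 + 8) × 2.54 = 56 × 2.54 = 142.24 cm.
Mifflin-St Jeor (male): BMR = 10(58.6364) + 6.25(142.24) − 5(66) + 5 = 586.3636 + 889 − 330 + 5 = 1150.3636 kcal/day.
TEE = 1150.3636 × 1.275 = 1466.7136 kcal/day.
Fat energy = 20% × 1466.7136 = 293.3427 kcal.
Fat = 293.3427 ÷ 9 kcal/g = 32.5936 g.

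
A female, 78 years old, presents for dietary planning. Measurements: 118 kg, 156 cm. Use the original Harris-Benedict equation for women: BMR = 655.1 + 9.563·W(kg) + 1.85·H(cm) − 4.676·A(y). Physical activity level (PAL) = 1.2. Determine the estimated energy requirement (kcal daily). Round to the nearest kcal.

2049 kcal daily

Harris-Benedict: BMR = 655.1 + 9.563(118) + 1.85(156) − 4.676(78) = 1707.406 kcal/day.
TEE = BMR × activity factor = 1707.406 × 1.2 = 2048.8872 kcal/day.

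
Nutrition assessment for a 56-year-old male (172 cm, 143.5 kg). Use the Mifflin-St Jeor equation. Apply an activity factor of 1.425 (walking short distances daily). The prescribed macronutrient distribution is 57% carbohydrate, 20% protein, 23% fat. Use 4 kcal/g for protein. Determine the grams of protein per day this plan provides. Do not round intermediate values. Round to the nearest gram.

159 g/day

Mifflin-St Jeor (male): BMR = 10(143.5) + 6.25(172) − 5(56) + 5 = 1435 + 1075 − 280 + 5 = 2235 kcal/day.
TEE = 2235 × 1.425 = 3184.875 kcal/day.
Protein energy = 20% × 3184.875 = 636.975 kcal.
Protein = 636.975 ÷ 4 kcal/g = 159.2438 g.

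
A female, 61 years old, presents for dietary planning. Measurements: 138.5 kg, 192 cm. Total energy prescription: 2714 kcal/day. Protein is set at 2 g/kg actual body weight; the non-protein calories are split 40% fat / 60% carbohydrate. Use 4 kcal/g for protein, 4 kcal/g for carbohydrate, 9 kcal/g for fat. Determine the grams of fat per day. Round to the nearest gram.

Protein = 2 × 138.5 = 277 g → 277 × 4 = 1108 kcal.
Non-protein calories = 2714 − 1108 = 1606 kcal.
Fat: 40% × 1606 = 642.4 kcal; carbohydrate: 963.6 kcal.
Fat: 642.4 kcal ÷ 9 kcal/g = 71.3778 g.

71 g/day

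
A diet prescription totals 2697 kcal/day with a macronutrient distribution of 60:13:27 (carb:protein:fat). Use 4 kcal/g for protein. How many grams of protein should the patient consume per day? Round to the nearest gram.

88 g/day

Protein energy = 13% × 2697 = 350.61 kcal.
At 4 kcal/g: 350.61 ÷ 4 = 87.6525 g.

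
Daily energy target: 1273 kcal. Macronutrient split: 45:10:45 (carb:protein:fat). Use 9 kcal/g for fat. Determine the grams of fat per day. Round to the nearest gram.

64 g/day

Fat energy = 45% × 1273 = 572.85 kcal.
At 9 kcal/g: 572.85 ÷ 9 = 63.65 g.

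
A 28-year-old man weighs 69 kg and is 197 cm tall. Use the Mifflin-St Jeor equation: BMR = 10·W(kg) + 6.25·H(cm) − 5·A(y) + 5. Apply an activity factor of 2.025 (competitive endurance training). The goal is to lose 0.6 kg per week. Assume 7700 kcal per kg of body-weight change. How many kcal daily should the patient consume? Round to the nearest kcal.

Mifflin-St Jeor (male): BMR = 10(69) + 6.25(197) − 5(28) + 5 = 690 + 1231.25 − 140 + 5 = 1786.25 kcal/day.
TEE = 1786.25 × 2.025 = 3617.1563 kcal/day.
Required daily deficit = 0.6 × 7700 ÷ 7 = 660 kcal/day.
Target intake = 3617.1563 − 660 = 2957.1563 kcal/day.

2957 kcal daily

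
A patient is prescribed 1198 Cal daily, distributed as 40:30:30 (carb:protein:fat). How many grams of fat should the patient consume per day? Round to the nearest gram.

Fat energy = 30% × 1198 = 359.4 kcal.
At 9 kcal/g: 359.4 ÷ 9 = 39.9333 g.

40 g/day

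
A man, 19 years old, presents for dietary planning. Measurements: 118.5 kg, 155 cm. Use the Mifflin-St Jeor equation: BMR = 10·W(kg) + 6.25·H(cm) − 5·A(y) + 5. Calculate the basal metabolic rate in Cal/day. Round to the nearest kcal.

2064 Cal/day

Mifflin-St Jeor (male): BMR = 10(118.5) + 6.25(155) − 5(19) + 5 = 1185 + 968.75 − 95 + 5 = 2063.75 kcal/day.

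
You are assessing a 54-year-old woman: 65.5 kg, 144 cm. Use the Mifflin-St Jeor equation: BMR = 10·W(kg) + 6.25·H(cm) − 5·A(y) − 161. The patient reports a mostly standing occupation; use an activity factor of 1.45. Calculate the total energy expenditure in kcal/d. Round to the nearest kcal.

Mifflin-St Jeor (female): BMR = 10(65.5) + 6.25(144) − 5(54) − 161 = 655 + 900 − 270 − 161 = 1124 kcal/day.
TEE = BMR × activity factor = 1124 × 1.45 = 1629.8 kcal/day.

1630 kcal/d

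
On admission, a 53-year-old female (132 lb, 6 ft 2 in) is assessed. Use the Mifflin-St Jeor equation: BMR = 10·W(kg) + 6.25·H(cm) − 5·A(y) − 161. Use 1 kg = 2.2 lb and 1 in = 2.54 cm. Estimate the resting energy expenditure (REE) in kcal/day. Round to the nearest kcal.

1349 kcal/day

Convert to metric: weight = 132 ÷ 2.2 = 60 kg; height = (6×12 + 2) × 2.54 = 74 × 2.54 = 187.96 cm.
Mifflin-St Jeor (female): BMR = 10(60) + 6.25(187.96) − 5(53) − 161 = 600 + 1174.75 − 265 − 161 = 1348.75 kcal/day.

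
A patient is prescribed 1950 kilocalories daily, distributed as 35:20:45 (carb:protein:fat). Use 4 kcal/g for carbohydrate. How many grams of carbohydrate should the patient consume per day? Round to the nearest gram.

Carbohydrate energy = 35% × 1950 = 682.5 kcal.
At 4 kcal/g: 682.5 ÷ 4 = 170.625 g.

171 g/day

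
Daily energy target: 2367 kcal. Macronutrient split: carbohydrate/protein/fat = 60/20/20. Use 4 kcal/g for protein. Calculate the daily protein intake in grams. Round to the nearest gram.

118 g/day

Protein energy = 20% × 2367 = 473.4 kcal.
At 4 kcal/g: 473.4 ÷ 4 = 118.35 g.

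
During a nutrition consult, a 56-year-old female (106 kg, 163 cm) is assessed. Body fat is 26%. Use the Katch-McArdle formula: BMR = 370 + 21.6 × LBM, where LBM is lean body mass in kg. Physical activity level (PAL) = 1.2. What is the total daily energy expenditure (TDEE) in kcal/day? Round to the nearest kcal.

2477 kcal/day

LBM = 106 × (1 − 0.26) = 78.44 kg. Katch-McArdle: BMR = 370 + 21.6 × 78.44 = 2064.304 kcal/day.
TEE = BMR × activity factor = 2064.304 × 1.2 = 2477.1648 kcal/day.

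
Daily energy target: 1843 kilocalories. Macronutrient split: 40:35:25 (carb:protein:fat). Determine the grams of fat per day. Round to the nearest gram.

Fat energy = 25% × 1843 = 460.75 kcal.
At 9 kcal/g: 460.75 ÷ 9 = 51.1944 g.

51 g/day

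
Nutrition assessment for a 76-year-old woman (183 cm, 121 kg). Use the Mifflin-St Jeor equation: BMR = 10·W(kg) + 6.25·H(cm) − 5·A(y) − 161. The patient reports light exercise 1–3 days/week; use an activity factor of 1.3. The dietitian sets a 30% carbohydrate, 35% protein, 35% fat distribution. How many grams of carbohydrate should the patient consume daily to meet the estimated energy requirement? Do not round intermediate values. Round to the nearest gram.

177 g/day

Mifflin-St Jeor (female): BMR = 10(121) + 6.25(183) − 5(76) − 161 = 1210 + 1143.75 − 380 − 161 = 1812.75 kcal/day.
TEE = 1812.75 × 1.3 = 2356.575 kcal/day.
Carbohydrate energy = 30% × 2356.575 = 706.9725 kcal.
Carbohydrate = 706.9725 ÷ 4 kcal/g = 176.7431 g.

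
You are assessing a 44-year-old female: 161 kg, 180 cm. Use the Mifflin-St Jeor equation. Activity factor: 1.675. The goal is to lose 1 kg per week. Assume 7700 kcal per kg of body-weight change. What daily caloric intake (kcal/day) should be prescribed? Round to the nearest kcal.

Mifflin-St Jeor (female): BMR = 10(161) + 6.25(180) − 5(44) − 161 = 1610 + 1125 − 220 − 161 = 2354 kcal/day.
TEE = 2354 × 1.675 = 3942.95 kcal/day.
Required daily deficit = 1 × 7700 ÷ 7 = 1100 kcal/day.
Target intake = 3942.95 − 1100 = 2842.95 kcal/day.

2843 kcal/day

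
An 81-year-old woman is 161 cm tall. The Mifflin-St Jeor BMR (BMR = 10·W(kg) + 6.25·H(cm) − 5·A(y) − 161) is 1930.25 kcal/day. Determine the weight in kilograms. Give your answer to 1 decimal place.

1930.25 = 10·W + 6.25(161) − 5(81) − 161
10·W = 1930.25 − 440.25 = 1490, so W = 149 kg.

149.0 kg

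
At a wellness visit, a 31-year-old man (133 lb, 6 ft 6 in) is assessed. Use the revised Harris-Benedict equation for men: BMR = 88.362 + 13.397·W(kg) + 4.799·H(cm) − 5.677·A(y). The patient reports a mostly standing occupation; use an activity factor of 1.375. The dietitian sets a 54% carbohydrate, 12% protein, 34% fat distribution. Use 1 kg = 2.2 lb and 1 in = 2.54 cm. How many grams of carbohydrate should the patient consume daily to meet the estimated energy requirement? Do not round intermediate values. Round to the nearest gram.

Convert to metric: weight = 133 ÷ 2.2 = 60.4545 kg; height = (6×12 + 6) × 2.54 = 78 × 2.54 = 198.12 cm.
Harris-Benedict: BMR = 88.362 + 13.397(60.4545) + 4.799(198.12) − 5.677(31) = 1673.0624 kcal/day.
TEE = 1673.0624 × 1.375 = 2300.4608 kcal/day.
Carbohydrate energy = 54% × 2300.4608 = 1242.2489 kcal.
Carbohydrate = 1242.2489 ÷ 4 kcal/g = 310.5622 g.

311 g/day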